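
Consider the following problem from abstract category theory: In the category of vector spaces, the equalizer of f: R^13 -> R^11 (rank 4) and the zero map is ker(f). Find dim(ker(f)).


The equalizer of f and the zero map is ker(f).
By the rank-nullity theorem: dim(ker(f)) = dim(domain) - rank(f).
dim(ker(f)) = 13 - 4 = 9

9


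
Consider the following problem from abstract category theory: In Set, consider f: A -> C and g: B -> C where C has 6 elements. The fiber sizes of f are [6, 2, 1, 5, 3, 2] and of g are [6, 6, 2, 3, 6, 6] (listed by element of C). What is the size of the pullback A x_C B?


The pullback A x_C B consists of pairs (a, b) with f(a) = g(b).
For each element c in C, the fiber product has |f^-1(c)| * |g^-1(c)| elements.
Summing over C: 6 * 6 + 2 * 6 + 1 * 2 + 5 * 3 + 3 * 6 + 2 * 6
= 36 + 12 + 2 + 15 + 18 + 12 = 95

95


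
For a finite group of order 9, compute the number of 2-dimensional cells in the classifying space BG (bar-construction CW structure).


In the bar-construction CW model of BG, the n-cells are indexed by
n-tuples [g_1|...|g_n] of non-identity elements of G (degenerate
simplices with some g_i = e do not contribute cells), so there are
(|G| - 1)^n n-cells.
For dim = 2 with |G| = 9:
cells = (9 - 1)^2 = 8^2 = 64

64


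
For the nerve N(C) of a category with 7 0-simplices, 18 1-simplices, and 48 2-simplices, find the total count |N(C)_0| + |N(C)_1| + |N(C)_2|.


The 2-skeleton of the nerve N(C) consists of simplices in dimensions 0, 1, 2:
  |N(C)_0| = 7 (objects)
  |N(C)_1| = 18 (morphisms)
  |N(C)_2| = 48 (composable pairs)
Total = 7 + 18 + 48 = 73

73


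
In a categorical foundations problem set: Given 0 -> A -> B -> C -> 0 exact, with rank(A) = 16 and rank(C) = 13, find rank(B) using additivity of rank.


For a short exact sequence 0 -> A -> B -> C -> 0,
rank is additive: rank(B) = rank(A) + rank(C).
rank(B) = 16 + 13 = 29

29


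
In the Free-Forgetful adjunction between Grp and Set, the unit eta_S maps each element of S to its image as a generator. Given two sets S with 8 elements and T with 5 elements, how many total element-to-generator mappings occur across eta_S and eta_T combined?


The unit eta_X: X -> U(F(X)) of the Free-Forgetful adjunction
maps each element of X to a generator of F(X). For X = S + T (disjoint
union in Set), |S + T| = |S| + |T|.
Total mappings = 8 + 5 = 13.

13


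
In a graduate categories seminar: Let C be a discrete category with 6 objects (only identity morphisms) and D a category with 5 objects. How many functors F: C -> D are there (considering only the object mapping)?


A functor from a discrete category C to D is determined by
where each object maps. Each of the 6 objects of C can map
to any of the 5 objects of D independently.
Number of functors = 5^6 = 15625

15625


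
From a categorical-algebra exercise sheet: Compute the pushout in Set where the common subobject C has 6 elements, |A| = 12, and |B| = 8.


The pushout A +_C B identifies the images of C in A and B.
|A +_C B| = |A| + |B| - |C| (for injections).
= 12 + 8 - 6 = 14

14


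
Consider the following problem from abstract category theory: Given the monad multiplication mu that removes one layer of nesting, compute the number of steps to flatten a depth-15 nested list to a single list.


Each application of mu: T^2 -> T removes one layer of nesting.
Starting at depth 15 (i.e., T^15(X)), we need to reach T(X).
Number of mu applications = 15 - 1 = 14

14


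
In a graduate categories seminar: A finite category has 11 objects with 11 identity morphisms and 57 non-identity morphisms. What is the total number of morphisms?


Each object has an identity morphism, giving 11 identities.
Adding the 57 non-identity morphisms:
Total = 11 + 57 = 68

68


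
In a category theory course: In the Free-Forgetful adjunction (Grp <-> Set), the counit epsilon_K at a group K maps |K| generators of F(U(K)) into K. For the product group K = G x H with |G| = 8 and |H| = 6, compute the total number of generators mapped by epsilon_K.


The counit epsilon_K: F(U(K)) -> K of the Free-Forgetful adjunction
maps |K| generators of F(U(K)) into K. For K = G x H (the product group),
|G x H| = |G| * |H|.
Total generators mapped = 8 * 6 = 48.

48


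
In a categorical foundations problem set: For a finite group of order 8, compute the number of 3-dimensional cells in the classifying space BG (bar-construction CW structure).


In the bar-construction CW model of BG, the n-cells are indexed by
n-tuples [g_1|...|g_n] of non-identity elements of G (degenerate
simplices with some g_i = e do not contribute cells), so there are
(|G| - 1)^n n-cells.
For dim = 3 with |G| = 8:
cells = (8 - 1)^3 = 7^3 = 343

343


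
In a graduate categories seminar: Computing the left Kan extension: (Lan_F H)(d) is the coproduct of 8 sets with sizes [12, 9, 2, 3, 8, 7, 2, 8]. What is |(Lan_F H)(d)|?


Pointwise, the left Kan extension (Lan_F H)(d) is the colimit, indexed
by the comma category (F downarrow d), of H composed with the
projection (F downarrow d) -> C. Here that colimit is given
as a coproduct (disjoint union) of sets, so its cardinality is the
sum of the sizes of the summands.
Coproduct of sets with sizes: 12 + 9 + 2 + 3 + 8 + 7 + 2 + 8
= 51

51


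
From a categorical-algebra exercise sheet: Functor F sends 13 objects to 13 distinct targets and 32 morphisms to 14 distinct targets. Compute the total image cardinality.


The image of F consists of distinct objects and distinct morphisms.
|Im(F)| on objects = 13
|Im(F)| on morphisms = 14
Total image cardinality = 13 + 14 = 27

27


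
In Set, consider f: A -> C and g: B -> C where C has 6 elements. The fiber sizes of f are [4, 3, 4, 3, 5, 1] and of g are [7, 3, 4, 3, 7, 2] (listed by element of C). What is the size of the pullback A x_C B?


The pullback A x_C B consists of pairs (a, b) with f(a) = g(b).
For each element c in C, the fiber product has |f^-1(c)| * |g^-1(c)| elements.
Summing over C: 4 * 7 + 3 * 3 + 4 * 4 + 3 * 3 + 5 * 7 + 1 * 2
= 28 + 9 + 16 + 9 + 35 + 2 = 99

99


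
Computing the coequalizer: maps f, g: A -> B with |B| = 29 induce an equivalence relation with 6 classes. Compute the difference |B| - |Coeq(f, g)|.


The coequalizer Coeq(f, g) = B / ~ has one element per equivalence class.
|B| = 29, |Coeq(f, g)| = 6.
|B| - |Coeq(f, g)| = 29 - 6 = 23.

23


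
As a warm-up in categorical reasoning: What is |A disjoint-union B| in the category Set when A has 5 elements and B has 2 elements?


In Set, the coproduct A + B is the disjoint union.
|A + B| = |A| + |B| = 5 + 2 = 7

7


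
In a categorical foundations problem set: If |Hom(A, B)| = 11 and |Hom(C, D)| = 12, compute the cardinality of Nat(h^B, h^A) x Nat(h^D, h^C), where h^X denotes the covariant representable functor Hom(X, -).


By the Yoneda lemma, Nat(h^B, h^A) is isomorphic to Hom(A, B),
so |Nat(h^B, h^A)| = |Hom(A, B)| and |Nat(h^D, h^C)| = |Hom(C, D)|.
|Hom(A, B)| = 11, |Hom(C, D)| = 12.
|Nat(h^B, h^A) x Nat(h^D, h^C)| = 11 * 12 = 132

132


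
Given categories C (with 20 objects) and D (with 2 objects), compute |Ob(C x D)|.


The product category C x D has objects that are pairs (c, d).
Number of pairs = |Ob(C)| * |Ob(D)| = 20 * 2 = 40

40


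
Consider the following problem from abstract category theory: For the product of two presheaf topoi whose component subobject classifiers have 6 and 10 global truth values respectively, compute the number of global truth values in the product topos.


In a product of presheaf topoi E_1 x E_2, the subobject classifier
is Omega = Omega_1 x Omega_2 (componentwise), so
|Omega(top)| = |Omega_1(top_1)| * |Omega_2(top_2)|.
= 6 * 10 = 60.

60


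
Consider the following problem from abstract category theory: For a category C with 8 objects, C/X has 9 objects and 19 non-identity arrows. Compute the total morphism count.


In the slice category C/X, objects are morphisms to X.
Identity morphisms: 9 (one per object of C/X).
Non-identity morphisms: 19.
Total = 9 + 19 = 28

28


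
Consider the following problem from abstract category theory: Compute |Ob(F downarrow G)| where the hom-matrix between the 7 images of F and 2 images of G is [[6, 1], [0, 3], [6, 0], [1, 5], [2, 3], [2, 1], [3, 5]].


Objects of (F downarrow G) are triples (a, b, h: F(a)->G(b)).
The count equals the sum of all entries in the hom-matrix.
sum(row 0) = 7
sum(row 1) = 3
sum(row 2) = 6
sum(row 3) = 6
sum(row 4) = 5
sum(row 5) = 3
sum(row 6) = 8
Grand total = 38

38


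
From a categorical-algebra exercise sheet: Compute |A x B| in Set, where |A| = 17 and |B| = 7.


In Set, the product A x B is the Cartesian product.
By the universal property, |A x B| = |A| * |B|.
|A x B| = 17 * 7 = 119

119


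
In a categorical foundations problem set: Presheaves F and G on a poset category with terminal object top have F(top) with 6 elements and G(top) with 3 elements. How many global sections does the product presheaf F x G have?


Global sections of a presheaf on a poset with terminal top satisfy
Gamma(H) ~ H(top). Presheaves admit pointwise products, so
(F x G)(top) = F(top) x G(top) (Cartesian product).
|Gamma(F x G)| = |F(top)| * |G(top)| = 6 * 3 = 18.

18


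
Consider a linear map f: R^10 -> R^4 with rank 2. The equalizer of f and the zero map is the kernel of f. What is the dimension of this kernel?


The equalizer of f and the zero map is ker(f).
By the rank-nullity theorem: dim(ker(f)) = dim(domain) - rank(f).
dim(ker(f)) = 10 - 2 = 8

8


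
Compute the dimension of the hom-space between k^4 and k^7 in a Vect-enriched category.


In Vect-enriched categories, Hom(k^n, k^m) is the space of m x n matrices.
dim(Hom(k^4, k^7)) = 7 * 4 = 28

28


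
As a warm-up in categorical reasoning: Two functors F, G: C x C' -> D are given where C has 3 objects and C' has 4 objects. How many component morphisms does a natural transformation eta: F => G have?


A natural transformation eta: F => G assigns one component morphism per
object of the domain category.
The domain is the product category C x C', so
|Ob(C x C')| = |Ob(C)| * |Ob(C')| = 3 * 4 = 12.
Therefore eta has 12 component morphisms.

12


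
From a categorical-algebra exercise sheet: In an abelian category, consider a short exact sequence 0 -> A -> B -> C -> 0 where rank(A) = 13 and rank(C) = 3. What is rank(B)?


For a short exact sequence 0 -> A -> B -> C -> 0,
rank is additive: rank(B) = rank(A) + rank(C).
rank(B) = 13 + 3 = 16

16


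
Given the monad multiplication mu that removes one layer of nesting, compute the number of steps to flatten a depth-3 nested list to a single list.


Each application of mu: T^2 -> T removes one layer of nesting.
Starting at depth 3 (i.e., T^3(X)), we need to reach T(X).
Number of mu applications = 3 - 1 = 2

2


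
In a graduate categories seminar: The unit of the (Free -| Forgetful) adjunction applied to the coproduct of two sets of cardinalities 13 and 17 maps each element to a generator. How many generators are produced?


The unit eta_X: X -> U(F(X)) of the Free-Forgetful adjunction
maps each element of X to a generator of F(X). For X = S + T (disjoint
union in Set), |S + T| = |S| + |T|.
Total mappings = 13 + 17 = 30.

30


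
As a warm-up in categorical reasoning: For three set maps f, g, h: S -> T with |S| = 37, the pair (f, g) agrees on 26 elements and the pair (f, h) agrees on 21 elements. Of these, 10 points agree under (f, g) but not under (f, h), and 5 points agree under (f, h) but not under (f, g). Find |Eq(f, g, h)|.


Eq(f, g, h) is the triple-agreement set: points in S where all three
maps take the same value. Using inclusion-exclusion on the pairwise data:
Pair (f, g) agrees on 26 points; pair (f, h) on 21 points.
Points agreeing under (f, g) but not (f, h) = 10; under (f, h) but not (f, g) = 5.
Triple-agreement = agreement-in-(f, g) minus points that agree under (f, g) but not (f, h):
|Eq(f, g, h)| = 26 - 10 = 16
(cross-check via (f, h): 21 - 5 = 16.)

16


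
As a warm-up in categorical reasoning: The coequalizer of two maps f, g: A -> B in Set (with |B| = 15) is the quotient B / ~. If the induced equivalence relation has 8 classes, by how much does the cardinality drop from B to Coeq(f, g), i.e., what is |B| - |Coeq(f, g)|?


The coequalizer Coeq(f, g) = B / ~ has one element per equivalence class.
|B| = 15, |Coeq(f, g)| = 8.
|B| - |Coeq(f, g)| = 15 - 8 = 7.

7


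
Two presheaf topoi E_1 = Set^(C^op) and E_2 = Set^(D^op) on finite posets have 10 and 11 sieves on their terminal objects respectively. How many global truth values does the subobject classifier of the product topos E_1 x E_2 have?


In a product of presheaf topoi E_1 x E_2, the subobject classifier
is Omega = Omega_1 x Omega_2 (componentwise), so
|Omega(top)| = |Omega_1(top_1)| * |Omega_2(top_2)|.
= 10 * 11 = 110.

110


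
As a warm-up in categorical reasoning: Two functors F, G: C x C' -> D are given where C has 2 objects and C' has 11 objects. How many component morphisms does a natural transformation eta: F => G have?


A natural transformation eta: F => G assigns one component morphism per
object of the domain category.
The domain is the product category C x C', so
|Ob(C x C')| = |Ob(C)| * |Ob(C')| = 2 * 11 = 22.
Therefore eta has 22 component morphisms.

22


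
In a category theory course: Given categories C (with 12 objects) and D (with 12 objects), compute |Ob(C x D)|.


The product category C x D has objects that are pairs (c, d).
Number of pairs = |Ob(C)| * |Ob(D)| = 12 * 12 = 144

144


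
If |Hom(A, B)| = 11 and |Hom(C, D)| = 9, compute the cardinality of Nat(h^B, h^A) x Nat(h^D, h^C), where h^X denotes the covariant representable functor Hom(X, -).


By the Yoneda lemma, Nat(h^B, h^A) is isomorphic to Hom(A, B),
so |Nat(h^B, h^A)| = |Hom(A, B)| and |Nat(h^D, h^C)| = |Hom(C, D)|.
|Hom(A, B)| = 11, |Hom(C, D)| = 9.
|Nat(h^B, h^A) x Nat(h^D, h^C)| = 11 * 9 = 99

99


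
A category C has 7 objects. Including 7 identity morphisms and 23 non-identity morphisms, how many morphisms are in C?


Each object has an identity morphism, giving 7 identities.
Adding the 23 non-identity morphisms:
Total = 7 + 23 = 30

30


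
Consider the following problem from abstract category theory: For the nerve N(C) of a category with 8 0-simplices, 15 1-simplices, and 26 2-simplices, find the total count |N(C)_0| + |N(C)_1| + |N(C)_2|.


The 2-skeleton of the nerve N(C) consists of simplices in dimensions 0, 1, 2:
  |N(C)_0| = 8 (objects)
  |N(C)_1| = 15 (morphisms)
  |N(C)_2| = 26 (composable pairs)
Total = 8 + 15 + 26 = 49

49


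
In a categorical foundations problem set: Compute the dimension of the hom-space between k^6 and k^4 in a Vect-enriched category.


In Vect-enriched categories, Hom(k^n, k^m) is the space of m x n matrices.
dim(Hom(k^6, k^4)) = 4 * 6 = 24

24


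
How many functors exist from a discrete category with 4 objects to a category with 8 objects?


A functor from a discrete category C to D is determined by
where each object maps. Each of the 4 objects of C can map
to any of the 8 objects of D independently.
Number of functors = 8^4 = 4096

4096


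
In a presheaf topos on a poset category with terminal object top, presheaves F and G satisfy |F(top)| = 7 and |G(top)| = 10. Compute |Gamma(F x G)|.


Global sections of a presheaf on a poset with terminal top satisfy
Gamma(H) ~ H(top). Presheaves admit pointwise products, so
(F x G)(top) = F(top) x G(top) (Cartesian product).
|Gamma(F x G)| = |F(top)| * |G(top)| = 7 * 10 = 70.

70


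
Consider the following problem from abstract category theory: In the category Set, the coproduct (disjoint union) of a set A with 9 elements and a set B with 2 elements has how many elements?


In Set, the coproduct A + B is the disjoint union.
|A + B| = |A| + |B| = 9 + 2 = 11

11


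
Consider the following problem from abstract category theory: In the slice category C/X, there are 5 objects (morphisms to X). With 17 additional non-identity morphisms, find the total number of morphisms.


In the slice category C/X, objects are morphisms to X.
Identity morphisms: 5 (one per object of C/X).
Non-identity morphisms: 17.
Total = 5 + 17 = 22

22


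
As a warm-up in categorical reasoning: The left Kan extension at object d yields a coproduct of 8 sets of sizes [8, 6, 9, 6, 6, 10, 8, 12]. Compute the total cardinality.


Pointwise, the left Kan extension (Lan_F H)(d) is the colimit, indexed
by the comma category (F downarrow d), of H composed with the
projection (F downarrow d) -> C. Here that colimit is given
as a coproduct (disjoint union) of sets, so its cardinality is the
sum of the sizes of the summands.
Coproduct of sets with sizes: 8 + 6 + 9 + 6 + 6 + 10 + 8 + 12
= 65

65


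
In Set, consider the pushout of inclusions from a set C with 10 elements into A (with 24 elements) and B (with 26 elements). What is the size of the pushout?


The pushout A +_C B identifies the images of C in A and B.
|A +_C B| = |A| + |B| - |C| (for injections).
= 24 + 26 - 10 = 40

40


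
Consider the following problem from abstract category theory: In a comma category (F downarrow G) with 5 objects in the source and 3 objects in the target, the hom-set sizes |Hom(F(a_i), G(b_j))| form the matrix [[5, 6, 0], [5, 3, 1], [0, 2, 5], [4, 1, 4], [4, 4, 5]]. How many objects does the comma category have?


Objects of (F downarrow G) are triples (a, b, h: F(a)->G(b)).
The count equals the sum of all entries in the hom-matrix.
sum(row 0) = 11
sum(row 1) = 9
sum(row 2) = 7
sum(row 3) = 9
sum(row 4) = 13
Grand total = 49

49


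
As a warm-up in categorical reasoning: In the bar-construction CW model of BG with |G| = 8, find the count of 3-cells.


In the bar-construction CW model of BG, the n-cells are indexed by
n-tuples [g_1|...|g_n] of non-identity elements of G (degenerate
simplices with some g_i = e do not contribute cells), so there are
(|G| - 1)^n n-cells.
For dim = 3 with |G| = 8:
cells = (8 - 1)^3 = 7^3 = 343

343


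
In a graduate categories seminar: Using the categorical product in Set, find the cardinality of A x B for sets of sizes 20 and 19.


In Set, the product A x B is the Cartesian product.
By the universal property, |A x B| = |A| * |B|.
|A x B| = 20 * 19 = 380

380


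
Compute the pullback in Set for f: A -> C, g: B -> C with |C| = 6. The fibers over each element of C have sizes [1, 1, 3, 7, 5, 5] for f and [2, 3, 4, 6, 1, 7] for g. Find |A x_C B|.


The pullback A x_C B consists of pairs (a, b) with f(a) = g(b).
For each element c in C, the fiber product has |f^-1(c)| * |g^-1(c)| elements.
Summing over C: 1 * 2 + 1 * 3 + 3 * 4 + 7 * 6 + 5 * 1 + 5 * 7
= 2 + 3 + 12 + 42 + 5 + 35 = 99

99


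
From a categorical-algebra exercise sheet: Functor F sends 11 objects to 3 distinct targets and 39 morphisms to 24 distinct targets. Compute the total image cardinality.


The image of F consists of distinct objects and distinct morphisms.
|Im(F)| on objects = 3
|Im(F)| on morphisms = 24
Total image cardinality = 3 + 24 = 27

27


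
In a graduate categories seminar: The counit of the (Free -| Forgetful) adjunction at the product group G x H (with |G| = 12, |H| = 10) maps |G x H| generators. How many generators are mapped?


The counit epsilon_K: F(U(K)) -> K of the Free-Forgetful adjunction
maps |K| generators of F(U(K)) into K. For K = G x H (the product group),
|G x H| = |G| * |H|.
Total generators mapped = 12 * 10 = 120.

120


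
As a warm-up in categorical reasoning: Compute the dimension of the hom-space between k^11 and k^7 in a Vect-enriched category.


In Vect-enriched categories, Hom(k^n, k^m) is the space of m x n matrices.
dim(Hom(k^11, k^7)) = 7 * 11 = 77

77


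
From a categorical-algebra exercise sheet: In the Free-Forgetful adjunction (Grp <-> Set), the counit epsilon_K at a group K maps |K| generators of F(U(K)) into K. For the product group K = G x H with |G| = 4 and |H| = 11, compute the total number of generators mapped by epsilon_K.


The counit epsilon_K: F(U(K)) -> K of the Free-Forgetful adjunction
maps |K| generators of F(U(K)) into K. For K = G x H (the product group),
|G x H| = |G| * |H|.
Total generators mapped = 4 * 11 = 44.

44


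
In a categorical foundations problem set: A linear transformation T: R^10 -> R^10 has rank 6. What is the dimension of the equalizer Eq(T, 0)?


The equalizer of f and the zero map is ker(f).
By the rank-nullity theorem: dim(ker(f)) = dim(domain) - rank(f).
dim(ker(f)) = 10 - 6 = 4

4


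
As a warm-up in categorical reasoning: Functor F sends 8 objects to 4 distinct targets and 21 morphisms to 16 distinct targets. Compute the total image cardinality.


The image of F consists of distinct objects and distinct morphisms.
|Im(F)| on objects = 4
|Im(F)| on morphisms = 16
Total image cardinality = 4 + 16 = 20

20


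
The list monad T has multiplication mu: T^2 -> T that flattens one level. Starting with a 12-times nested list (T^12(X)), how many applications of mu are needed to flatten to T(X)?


Each application of mu: T^2 -> T removes one layer of nesting.
Starting at depth 12 (i.e., T^12(X)), we need to reach T(X).
Number of mu applications = 12 - 1 = 11

11


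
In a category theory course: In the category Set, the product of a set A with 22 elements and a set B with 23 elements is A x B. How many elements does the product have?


In Set, the product A x B is the Cartesian product.
By the universal property, |A x B| = |A| * |B|.
|A x B| = 22 * 23 = 506

506


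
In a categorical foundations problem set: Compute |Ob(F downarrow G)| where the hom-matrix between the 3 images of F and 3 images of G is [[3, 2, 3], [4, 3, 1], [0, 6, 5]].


Objects of (F downarrow G) are triples (a, b, h: F(a)->G(b)).
The count equals the sum of all entries in the hom-matrix.
sum(row 0) = 8
sum(row 1) = 8
sum(row 2) = 11
Grand total = 27

27


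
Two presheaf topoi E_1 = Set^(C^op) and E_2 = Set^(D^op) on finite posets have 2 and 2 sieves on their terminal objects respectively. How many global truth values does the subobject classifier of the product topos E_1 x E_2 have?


In a product of presheaf topoi E_1 x E_2, the subobject classifier
is Omega = Omega_1 x Omega_2 (componentwise), so
|Omega(top)| = |Omega_1(top_1)| * |Omega_2(top_2)|.
= 2 * 2 = 4.

4


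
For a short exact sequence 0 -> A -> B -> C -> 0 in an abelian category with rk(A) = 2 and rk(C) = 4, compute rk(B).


For a short exact sequence 0 -> A -> B -> C -> 0,
rank is additive: rank(B) = rank(A) + rank(C).
rank(B) = 2 + 4 = 6

6


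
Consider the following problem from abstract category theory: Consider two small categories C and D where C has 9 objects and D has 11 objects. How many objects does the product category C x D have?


The product category C x D has objects that are pairs (c, d).
Number of pairs = |Ob(C)| * |Ob(D)| = 9 * 11 = 99

99


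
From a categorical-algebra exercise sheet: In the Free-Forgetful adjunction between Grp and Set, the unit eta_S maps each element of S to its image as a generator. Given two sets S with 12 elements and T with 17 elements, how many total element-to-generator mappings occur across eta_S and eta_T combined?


The unit eta_X: X -> U(F(X)) of the Free-Forgetful adjunction
maps each element of X to a generator of F(X). For X = S + T (disjoint
union in Set), |S + T| = |S| + |T|.
Total mappings = 12 + 17 = 29.

29


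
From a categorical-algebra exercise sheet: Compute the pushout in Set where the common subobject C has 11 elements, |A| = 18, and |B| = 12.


The pushout A +_C B identifies the images of C in A and B.
|A +_C B| = |A| + |B| - |C| (for injections).
= 18 + 12 - 11 = 19

19


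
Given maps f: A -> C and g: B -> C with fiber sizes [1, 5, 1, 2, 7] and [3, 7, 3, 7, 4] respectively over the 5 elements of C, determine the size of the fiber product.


The pullback A x_C B consists of pairs (a, b) with f(a) = g(b).
For each element c in C, the fiber product has |f^-1(c)| * |g^-1(c)| elements.
Summing over C: 1 * 3 + 5 * 7 + 1 * 3 + 2 * 7 + 7 * 4
= 3 + 35 + 3 + 14 + 28 = 83

83


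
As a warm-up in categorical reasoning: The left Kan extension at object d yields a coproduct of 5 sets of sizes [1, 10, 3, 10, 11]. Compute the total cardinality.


Pointwise, the left Kan extension (Lan_F H)(d) is the colimit, indexed
by the comma category (F downarrow d), of H composed with the
projection (F downarrow d) -> C. Here that colimit is given
as a coproduct (disjoint union) of sets, so its cardinality is the
sum of the sizes of the summands.
Coproduct of sets with sizes: 1 + 10 + 3 + 10 + 11
= 35

35


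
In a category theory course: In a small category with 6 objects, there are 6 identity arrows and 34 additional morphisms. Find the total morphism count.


Each object has an identity morphism, giving 6 identities.
Adding the 34 non-identity morphisms:
Total = 6 + 34 = 40

40


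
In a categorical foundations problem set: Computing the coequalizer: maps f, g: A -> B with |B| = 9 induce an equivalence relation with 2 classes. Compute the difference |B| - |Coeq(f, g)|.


The coequalizer Coeq(f, g) = B / ~ has one element per equivalence class.
|B| = 9, |Coeq(f, g)| = 2.
|B| - |Coeq(f, g)| = 9 - 2 = 7.

7


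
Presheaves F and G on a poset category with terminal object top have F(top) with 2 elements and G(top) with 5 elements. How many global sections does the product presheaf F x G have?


Global sections of a presheaf on a poset with terminal top satisfy
Gamma(H) ~ H(top). Presheaves admit pointwise products, so
(F x G)(top) = F(top) x G(top) (Cartesian product).
|Gamma(F x G)| = |F(top)| * |G(top)| = 2 * 5 = 10.

10


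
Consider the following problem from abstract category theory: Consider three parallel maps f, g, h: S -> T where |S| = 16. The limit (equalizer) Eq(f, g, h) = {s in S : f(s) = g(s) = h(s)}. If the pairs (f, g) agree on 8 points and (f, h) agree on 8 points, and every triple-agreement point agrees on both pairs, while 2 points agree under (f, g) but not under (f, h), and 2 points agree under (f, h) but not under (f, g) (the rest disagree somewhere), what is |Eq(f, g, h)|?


Eq(f, g, h) is the triple-agreement set: points in S where all three
maps take the same value. Using inclusion-exclusion on the pairwise data:
Pair (f, g) agrees on 8 points; pair (f, h) on 8 points.
Points agreeing under (f, g) but not (f, h) = 2; under (f, h) but not (f, g) = 2.
Triple-agreement = agreement-in-(f, g) minus points that agree under (f, g) but not (f, h):
|Eq(f, g, h)| = 8 - 2 = 6
(cross-check via (f, h): 8 - 2 = 6.)

6


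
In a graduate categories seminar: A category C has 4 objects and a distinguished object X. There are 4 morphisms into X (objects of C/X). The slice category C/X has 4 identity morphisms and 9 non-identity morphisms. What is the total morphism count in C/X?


In the slice category C/X, objects are morphisms to X.
Identity morphisms: 4 (one per object of C/X).
Non-identity morphisms: 9.
Total = 4 + 9 = 13

13


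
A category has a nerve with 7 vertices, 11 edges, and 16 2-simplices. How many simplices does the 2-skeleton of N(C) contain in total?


The 2-skeleton of the nerve N(C) consists of simplices in dimensions 0, 1, 2:
  |N(C)_0| = 7 (objects)
  |N(C)_1| = 11 (morphisms)
  |N(C)_2| = 16 (composable pairs)
Total = 7 + 11 + 16 = 34

34


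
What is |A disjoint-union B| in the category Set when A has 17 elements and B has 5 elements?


In Set, the coproduct A + B is the disjoint union.
|A + B| = |A| + |B| = 17 + 5 = 22

22


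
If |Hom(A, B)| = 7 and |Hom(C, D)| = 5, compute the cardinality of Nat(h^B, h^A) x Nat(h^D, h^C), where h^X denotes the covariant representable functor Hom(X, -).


By the Yoneda lemma, Nat(h^B, h^A) is isomorphic to Hom(A, B),
so |Nat(h^B, h^A)| = |Hom(A, B)| and |Nat(h^D, h^C)| = |Hom(C, D)|.
|Hom(A, B)| = 7, |Hom(C, D)| = 5.
|Nat(h^B, h^A) x Nat(h^D, h^C)| = 7 * 5 = 35

35


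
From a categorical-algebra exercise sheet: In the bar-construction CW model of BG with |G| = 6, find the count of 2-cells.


In the bar-construction CW model of BG, the n-cells are indexed by
n-tuples [g_1|...|g_n] of non-identity elements of G (degenerate
simplices with some g_i = e do not contribute cells), so there are
(|G| - 1)^n n-cells.
For dim = 2 with |G| = 6:
cells = (6 - 1)^2 = 5^2 = 25

25


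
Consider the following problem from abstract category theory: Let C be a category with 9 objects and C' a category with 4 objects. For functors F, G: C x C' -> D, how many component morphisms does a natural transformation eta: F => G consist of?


A natural transformation eta: F => G assigns one component morphism per
object of the domain category.
The domain is the product category C x C', so
|Ob(C x C')| = |Ob(C)| * |Ob(C')| = 9 * 4 = 36.
Therefore eta has 36 component morphisms.

36


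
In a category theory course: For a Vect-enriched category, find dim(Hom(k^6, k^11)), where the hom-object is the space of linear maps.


In Vect-enriched categories, Hom(k^n, k^m) is the space of m x n matrices.
dim(Hom(k^6, k^11)) = 11 * 6 = 66

66


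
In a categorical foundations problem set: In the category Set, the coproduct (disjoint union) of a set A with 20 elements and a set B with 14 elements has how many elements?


In Set, the coproduct A + B is the disjoint union.
|A + B| = |A| + |B| = 20 + 14 = 34

34


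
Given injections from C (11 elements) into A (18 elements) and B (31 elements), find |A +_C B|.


The pushout A +_C B identifies the images of C in A and B.
|A +_C B| = |A| + |B| - |C| (for injections).
= 18 + 31 - 11 = 38

38


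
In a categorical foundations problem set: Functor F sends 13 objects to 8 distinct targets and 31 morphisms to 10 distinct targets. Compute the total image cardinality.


The image of F consists of distinct objects and distinct morphisms.
|Im(F)| on objects = 8
|Im(F)| on morphisms = 10
Total image cardinality = 8 + 10 = 18

18


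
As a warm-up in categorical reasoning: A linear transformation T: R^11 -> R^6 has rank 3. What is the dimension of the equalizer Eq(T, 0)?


The equalizer of f and the zero map is ker(f).
By the rank-nullity theorem: dim(ker(f)) = dim(domain) - rank(f).
dim(ker(f)) = 11 - 3 = 8

8


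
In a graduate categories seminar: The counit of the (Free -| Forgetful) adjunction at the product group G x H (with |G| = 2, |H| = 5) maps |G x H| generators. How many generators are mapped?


The counit epsilon_K: F(U(K)) -> K of the Free-Forgetful adjunction
maps |K| generators of F(U(K)) into K. For K = G x H (the product group),
|G x H| = |G| * |H|.
Total generators mapped = 2 * 5 = 10.

10


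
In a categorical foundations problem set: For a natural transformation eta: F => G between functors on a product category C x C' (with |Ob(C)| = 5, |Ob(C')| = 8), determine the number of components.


A natural transformation eta: F => G assigns one component morphism per
object of the domain category.
The domain is the product category C x C', so
|Ob(C x C')| = |Ob(C)| * |Ob(C')| = 5 * 8 = 40.
Therefore eta has 40 component morphisms.

40


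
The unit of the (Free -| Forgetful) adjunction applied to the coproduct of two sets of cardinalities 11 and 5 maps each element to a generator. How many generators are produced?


The unit eta_X: X -> U(F(X)) of the Free-Forgetful adjunction
maps each element of X to a generator of F(X). For X = S + T (disjoint
union in Set), |S + T| = |S| + |T|.
Total mappings = 11 + 5 = 16.

16


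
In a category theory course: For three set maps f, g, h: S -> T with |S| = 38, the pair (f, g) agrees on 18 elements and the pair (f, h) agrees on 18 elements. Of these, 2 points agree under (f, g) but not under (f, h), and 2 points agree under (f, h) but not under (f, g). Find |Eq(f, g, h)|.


Eq(f, g, h) is the triple-agreement set: points in S where all three
maps take the same value. Using inclusion-exclusion on the pairwise data:
Pair (f, g) agrees on 18 points; pair (f, h) on 18 points.
Points agreeing under (f, g) but not (f, h) = 2; under (f, h) but not (f, g) = 2.
Triple-agreement = agreement-in-(f, g) minus points that agree under (f, g) but not (f, h):
|Eq(f, g, h)| = 18 - 2 = 16
(cross-check via (f, h): 18 - 2 = 16.)

16


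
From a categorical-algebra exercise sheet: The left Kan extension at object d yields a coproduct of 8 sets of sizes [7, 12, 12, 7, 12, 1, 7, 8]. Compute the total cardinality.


Pointwise, the left Kan extension (Lan_F H)(d) is the colimit, indexed
by the comma category (F downarrow d), of H composed with the
projection (F downarrow d) -> C. Here that colimit is given
as a coproduct (disjoint union) of sets, so its cardinality is the
sum of the sizes of the summands.
Coproduct of sets with sizes: 7 + 12 + 12 + 7 + 12 + 1 + 7 + 8
= 66

66


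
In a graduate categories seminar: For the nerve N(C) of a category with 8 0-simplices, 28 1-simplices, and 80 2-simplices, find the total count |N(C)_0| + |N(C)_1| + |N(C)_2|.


The 2-skeleton of the nerve N(C) consists of simplices in dimensions 0, 1, 2:
  |N(C)_0| = 8 (objects)
  |N(C)_1| = 28 (morphisms)
  |N(C)_2| = 80 (composable pairs)
Total = 8 + 28 + 80 = 116

116


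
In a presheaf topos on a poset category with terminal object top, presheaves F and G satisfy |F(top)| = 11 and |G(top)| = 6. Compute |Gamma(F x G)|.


Global sections of a presheaf on a poset with terminal top satisfy
Gamma(H) ~ H(top). Presheaves admit pointwise products, so
(F x G)(top) = F(top) x G(top) (Cartesian product).
|Gamma(F x G)| = |F(top)| * |G(top)| = 11 * 6 = 66.

66


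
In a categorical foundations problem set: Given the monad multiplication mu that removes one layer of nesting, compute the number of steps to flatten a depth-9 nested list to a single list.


Each application of mu: T^2 -> T removes one layer of nesting.
Starting at depth 9 (i.e., T^9(X)), we need to reach T(X).
Number of mu applications = 9 - 1 = 8

8


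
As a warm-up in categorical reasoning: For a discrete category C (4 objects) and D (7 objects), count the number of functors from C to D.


A functor from a discrete category C to D is determined by
where each object maps. Each of the 4 objects of C can map
to any of the 7 objects of D independently.
Number of functors = 7^4 = 2401

2401


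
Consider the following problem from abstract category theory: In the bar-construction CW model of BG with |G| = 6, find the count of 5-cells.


In the bar-construction CW model of BG, the n-cells are indexed by
n-tuples [g_1|...|g_n] of non-identity elements of G (degenerate
simplices with some g_i = e do not contribute cells), so there are
(|G| - 1)^n n-cells.
For dim = 5 with |G| = 6:
cells = (6 - 1)^5 = 5^5 = 3125

3125


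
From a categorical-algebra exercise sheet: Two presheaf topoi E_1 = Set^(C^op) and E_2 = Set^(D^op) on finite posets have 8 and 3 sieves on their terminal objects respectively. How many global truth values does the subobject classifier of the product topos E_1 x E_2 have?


In a product of presheaf topoi E_1 x E_2, the subobject classifier
is Omega = Omega_1 x Omega_2 (componentwise), so
|Omega(top)| = |Omega_1(top_1)| * |Omega_2(top_2)|.
= 8 * 3 = 24.

24


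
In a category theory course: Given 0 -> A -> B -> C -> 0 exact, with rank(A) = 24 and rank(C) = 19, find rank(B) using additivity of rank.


For a short exact sequence 0 -> A -> B -> C -> 0,
rank is additive: rank(B) = rank(A) + rank(C).
rank(B) = 24 + 19 = 43

43


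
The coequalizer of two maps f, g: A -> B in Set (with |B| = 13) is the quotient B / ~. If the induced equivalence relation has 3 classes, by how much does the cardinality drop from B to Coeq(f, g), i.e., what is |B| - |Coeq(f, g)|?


The coequalizer Coeq(f, g) = B / ~ has one element per equivalence class.
|B| = 13, |Coeq(f, g)| = 3.
|B| - |Coeq(f, g)| = 13 - 3 = 10.

10


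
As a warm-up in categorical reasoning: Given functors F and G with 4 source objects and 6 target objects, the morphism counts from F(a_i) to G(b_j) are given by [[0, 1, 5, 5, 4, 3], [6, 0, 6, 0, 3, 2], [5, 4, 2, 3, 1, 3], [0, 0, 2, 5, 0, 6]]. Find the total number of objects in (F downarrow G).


Objects of (F downarrow G) are triples (a, b, h: F(a)->G(b)).
The count equals the sum of all entries in the hom-matrix.
sum(row 0) = 18
sum(row 1) = 17
sum(row 2) = 18
sum(row 3) = 13
Grand total = 66

66


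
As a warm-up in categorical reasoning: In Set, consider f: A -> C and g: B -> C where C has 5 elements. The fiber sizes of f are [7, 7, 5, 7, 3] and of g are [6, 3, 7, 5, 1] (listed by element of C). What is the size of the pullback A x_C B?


The pullback A x_C B consists of pairs (a, b) with f(a) = g(b).
For each element c in C, the fiber product has |f^-1(c)| * |g^-1(c)| elements.
Summing over C: 7 * 6 + 7 * 3 + 5 * 7 + 7 * 5 + 3 * 1
= 42 + 21 + 35 + 35 + 3 = 136

136


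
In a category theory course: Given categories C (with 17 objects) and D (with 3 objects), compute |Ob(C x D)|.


The product category C x D has objects that are pairs (c, d).
Number of pairs = |Ob(C)| * |Ob(D)| = 17 * 3 = 51

51


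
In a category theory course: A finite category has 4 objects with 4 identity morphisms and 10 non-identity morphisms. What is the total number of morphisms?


Each object has an identity morphism, giving 4 identities.
Adding the 10 non-identity morphisms:
Total = 4 + 10 = 14

14


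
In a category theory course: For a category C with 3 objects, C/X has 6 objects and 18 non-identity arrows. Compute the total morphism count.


In the slice category C/X, objects are morphisms to X.
Identity morphisms: 6 (one per object of C/X).
Non-identity morphisms: 18.
Total = 6 + 18 = 24

24


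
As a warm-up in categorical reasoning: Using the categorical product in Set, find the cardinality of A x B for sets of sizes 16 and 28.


In Set, the product A x B is the Cartesian product.
By the universal property, |A x B| = |A| * |B|.
|A x B| = 16 * 28 = 448

448


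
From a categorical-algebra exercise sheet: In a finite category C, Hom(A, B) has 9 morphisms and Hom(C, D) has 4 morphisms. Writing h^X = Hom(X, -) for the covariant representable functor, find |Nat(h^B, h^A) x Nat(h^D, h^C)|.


By the Yoneda lemma, Nat(h^B, h^A) is isomorphic to Hom(A, B),
so |Nat(h^B, h^A)| = |Hom(A, B)| and |Nat(h^D, h^C)| = |Hom(C, D)|.
|Hom(A, B)| = 9, |Hom(C, D)| = 4.
|Nat(h^B, h^A) x Nat(h^D, h^C)| = 9 * 4 = 36

36


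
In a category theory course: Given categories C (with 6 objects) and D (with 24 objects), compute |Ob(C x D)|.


The product category C x D has objects that are pairs (c, d).
Number of pairs = |Ob(C)| * |Ob(D)| = 6 * 24 = 144

144


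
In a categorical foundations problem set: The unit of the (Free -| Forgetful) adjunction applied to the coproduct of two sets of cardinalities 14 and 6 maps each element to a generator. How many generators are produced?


The unit eta_X: X -> U(F(X)) of the Free-Forgetful adjunction
maps each element of X to a generator of F(X). For X = S + T (disjoint
union in Set), |S + T| = |S| + |T|.
Total mappings = 14 + 6 = 20.

20


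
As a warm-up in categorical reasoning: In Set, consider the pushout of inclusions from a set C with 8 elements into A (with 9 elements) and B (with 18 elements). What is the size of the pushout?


The pushout A +_C B identifies the images of C in A and B.
|A +_C B| = |A| + |B| - |C| (for injections).
= 9 + 18 - 8 = 19

19


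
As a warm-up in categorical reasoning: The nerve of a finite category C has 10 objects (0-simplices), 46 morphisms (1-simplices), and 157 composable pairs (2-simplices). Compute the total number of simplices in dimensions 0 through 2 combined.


The 2-skeleton of the nerve N(C) consists of simplices in dimensions 0, 1, 2:
  |N(C)_0| = 10 (objects)
  |N(C)_1| = 46 (morphisms)
  |N(C)_2| = 157 (composable pairs)
Total = 10 + 46 + 157 = 213

213


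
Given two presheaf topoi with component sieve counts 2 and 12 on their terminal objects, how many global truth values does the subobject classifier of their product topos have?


In a product of presheaf topoi E_1 x E_2, the subobject classifier
is Omega = Omega_1 x Omega_2 (componentwise), so
|Omega(top)| = |Omega_1(top_1)| * |Omega_2(top_2)|.
= 2 * 12 = 24.

24
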